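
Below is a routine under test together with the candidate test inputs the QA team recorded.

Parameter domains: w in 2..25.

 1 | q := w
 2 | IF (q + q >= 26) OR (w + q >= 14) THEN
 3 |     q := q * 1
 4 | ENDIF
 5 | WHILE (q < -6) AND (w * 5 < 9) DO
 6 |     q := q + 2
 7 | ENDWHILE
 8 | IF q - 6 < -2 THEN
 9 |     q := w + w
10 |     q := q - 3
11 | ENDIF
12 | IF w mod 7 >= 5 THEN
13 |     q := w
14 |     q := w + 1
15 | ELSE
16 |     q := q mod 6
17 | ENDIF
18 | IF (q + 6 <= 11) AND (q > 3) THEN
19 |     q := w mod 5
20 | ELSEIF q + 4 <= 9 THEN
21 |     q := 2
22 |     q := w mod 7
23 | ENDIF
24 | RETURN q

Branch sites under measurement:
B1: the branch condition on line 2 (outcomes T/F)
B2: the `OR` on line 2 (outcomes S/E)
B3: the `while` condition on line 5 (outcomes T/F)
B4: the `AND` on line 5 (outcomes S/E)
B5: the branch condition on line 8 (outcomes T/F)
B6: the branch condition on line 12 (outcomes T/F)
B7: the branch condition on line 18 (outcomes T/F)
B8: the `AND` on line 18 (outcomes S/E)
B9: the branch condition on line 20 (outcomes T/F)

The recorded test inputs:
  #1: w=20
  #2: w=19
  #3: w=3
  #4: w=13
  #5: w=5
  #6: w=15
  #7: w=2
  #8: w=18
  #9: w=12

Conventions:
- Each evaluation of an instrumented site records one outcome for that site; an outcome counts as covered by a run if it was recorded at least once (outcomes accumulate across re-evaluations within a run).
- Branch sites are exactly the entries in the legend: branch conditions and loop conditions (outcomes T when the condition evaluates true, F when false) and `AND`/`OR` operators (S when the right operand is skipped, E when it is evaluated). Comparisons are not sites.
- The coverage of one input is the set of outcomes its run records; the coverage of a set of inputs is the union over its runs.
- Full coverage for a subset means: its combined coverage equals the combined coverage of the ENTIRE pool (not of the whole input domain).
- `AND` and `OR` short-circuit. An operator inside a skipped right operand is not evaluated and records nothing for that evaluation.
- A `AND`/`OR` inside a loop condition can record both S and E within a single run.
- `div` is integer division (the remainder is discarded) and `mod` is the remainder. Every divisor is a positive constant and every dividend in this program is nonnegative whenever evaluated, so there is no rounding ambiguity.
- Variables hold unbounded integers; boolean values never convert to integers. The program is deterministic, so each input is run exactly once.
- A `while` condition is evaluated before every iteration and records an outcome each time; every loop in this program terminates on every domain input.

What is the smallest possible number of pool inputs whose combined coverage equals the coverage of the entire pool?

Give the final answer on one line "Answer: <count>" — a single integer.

input #1, w=20: events B2->S, B1->T, B4->S, B3->F, B5->F, B6->T, B8->S, B7->F, B9->F; outcomes B1=T, B2=S, B3=F, B4=S, B5=F, B6=T, B7=F, B8=S, B9=F
input #2, w=19: events B2->S, B1->T, B4->S, B3->F, B5->F, B6->T, B8->S, B7->F, B9->F; outcomes B1=T, B2=S, B3=F, B4=S, B5=F, B6=T, B7=F, B8=S, B9=F
input #3, w=3: events B2->E, B1->F, B4->S, B3->F, B5->T, B6->F, B8->E, B7->F, B9->T; outcomes B1=F, B2=E, B3=F, B4=S, B5=T, B6=F, B7=F, B8=E, B9=T
input #4, w=13: events B2->S, B1->T, B4->S, B3->F, B5->F, B6->T, B8->S, B7->F, B9->F; outcomes B1=T, B2=S, B3=F, B4=S, B5=F, B6=T, B7=F, B8=S, B9=F
input #5, w=5: events B2->E, B1->F, B4->S, B3->F, B5->F, B6->T, B8->S, B7->F, B9->F; outcomes B1=F, B2=E, B3=F, B4=S, B5=F, B6=T, B7=F, B8=S, B9=F
input #6, w=15: events B2->S, B1->T, B4->S, B3->F, B5->F, B6->F, B8->E, B7->F, B9->T; outcomes B1=T, B2=S, B3=F, B4=S, B5=F, B6=F, B7=F, B8=E, B9=T
input #7, w=2: events B2->E, B1->F, B4->S, B3->F, B5->T, B6->F, B8->E, B7->F, B9->T; outcomes B1=F, B2=E, B3=F, B4=S, B5=T, B6=F, B7=F, B8=E, B9=T
input #8, w=18: events B2->S, B1->T, B4->S, B3->F, B5->F, B6->F, B8->E, B7->F, B9->T; outcomes B1=T, B2=S, B3=F, B4=S, B5=F, B6=F, B7=F, B8=E, B9=T
input #9, w=12: events B2->E, B1->T, B4->S, B3->F, B5->F, B6->T, B8->S, B7->F, B9->F; outcomes B1=T, B2=E, B3=F, B4=S, B5=F, B6=T, B7=F, B8=S, B9=F
pool-wide coverage (15 outcomes): B1=T, B1=F, B2=S, B2=E, B3=F, B4=S, B5=T, B5=F, B6=T, B6=F, B7=F, B8=S, B8=E, B9=T, B9=F
no size-1 subset reaches all 15 outcomes (best union: 9/15)
the canonical winner is {1, 3}: size 2, full 15-outcome coverage, earliest index list among size-2 covers

Answer: 2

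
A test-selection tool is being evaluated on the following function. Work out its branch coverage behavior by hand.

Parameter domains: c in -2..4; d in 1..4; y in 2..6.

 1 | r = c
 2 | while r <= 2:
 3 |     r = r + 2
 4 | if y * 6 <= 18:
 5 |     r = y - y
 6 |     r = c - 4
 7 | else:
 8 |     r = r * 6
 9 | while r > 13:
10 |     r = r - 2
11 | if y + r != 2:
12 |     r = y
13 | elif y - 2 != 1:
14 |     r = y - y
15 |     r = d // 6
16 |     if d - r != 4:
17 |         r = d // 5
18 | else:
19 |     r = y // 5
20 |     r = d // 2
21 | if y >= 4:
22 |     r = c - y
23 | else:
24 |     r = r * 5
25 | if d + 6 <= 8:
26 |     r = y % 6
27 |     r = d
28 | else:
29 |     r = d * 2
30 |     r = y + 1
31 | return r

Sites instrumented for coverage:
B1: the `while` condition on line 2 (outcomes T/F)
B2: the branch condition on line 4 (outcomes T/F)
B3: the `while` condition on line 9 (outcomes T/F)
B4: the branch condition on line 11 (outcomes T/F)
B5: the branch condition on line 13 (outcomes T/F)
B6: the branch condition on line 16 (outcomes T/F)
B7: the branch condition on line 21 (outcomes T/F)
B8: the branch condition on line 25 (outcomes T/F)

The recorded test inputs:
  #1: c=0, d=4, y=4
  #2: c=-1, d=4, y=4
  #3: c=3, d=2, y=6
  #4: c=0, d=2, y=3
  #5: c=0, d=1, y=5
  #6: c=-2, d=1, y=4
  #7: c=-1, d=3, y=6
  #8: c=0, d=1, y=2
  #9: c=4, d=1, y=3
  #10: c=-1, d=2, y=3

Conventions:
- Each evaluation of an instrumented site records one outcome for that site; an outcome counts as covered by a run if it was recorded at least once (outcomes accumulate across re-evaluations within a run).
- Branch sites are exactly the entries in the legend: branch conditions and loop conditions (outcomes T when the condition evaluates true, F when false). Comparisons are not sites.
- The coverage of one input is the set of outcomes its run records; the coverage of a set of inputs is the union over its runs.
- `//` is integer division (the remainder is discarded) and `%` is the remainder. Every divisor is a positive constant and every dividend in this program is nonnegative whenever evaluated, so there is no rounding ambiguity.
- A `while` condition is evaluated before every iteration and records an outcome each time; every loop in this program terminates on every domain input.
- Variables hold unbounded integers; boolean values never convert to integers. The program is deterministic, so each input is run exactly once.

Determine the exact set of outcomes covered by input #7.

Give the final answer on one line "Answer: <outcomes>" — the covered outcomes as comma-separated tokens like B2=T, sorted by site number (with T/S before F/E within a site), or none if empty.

Running input #7 (c=-1, d=3, y=6), event by event:
  B1->T, B1->T, B1->F, B2->F, B3->T, B3->T, B3->T, B3->F, B4->T, B7->T
  B8->F
distinct outcomes covered: B1=T, B1=F, B2=F, B3=T, B3=F, B4=T, B7=T, B8=F

Answer: B1=T, B1=F, B2=F, B3=T, B3=F, B4=T, B7=T, B8=F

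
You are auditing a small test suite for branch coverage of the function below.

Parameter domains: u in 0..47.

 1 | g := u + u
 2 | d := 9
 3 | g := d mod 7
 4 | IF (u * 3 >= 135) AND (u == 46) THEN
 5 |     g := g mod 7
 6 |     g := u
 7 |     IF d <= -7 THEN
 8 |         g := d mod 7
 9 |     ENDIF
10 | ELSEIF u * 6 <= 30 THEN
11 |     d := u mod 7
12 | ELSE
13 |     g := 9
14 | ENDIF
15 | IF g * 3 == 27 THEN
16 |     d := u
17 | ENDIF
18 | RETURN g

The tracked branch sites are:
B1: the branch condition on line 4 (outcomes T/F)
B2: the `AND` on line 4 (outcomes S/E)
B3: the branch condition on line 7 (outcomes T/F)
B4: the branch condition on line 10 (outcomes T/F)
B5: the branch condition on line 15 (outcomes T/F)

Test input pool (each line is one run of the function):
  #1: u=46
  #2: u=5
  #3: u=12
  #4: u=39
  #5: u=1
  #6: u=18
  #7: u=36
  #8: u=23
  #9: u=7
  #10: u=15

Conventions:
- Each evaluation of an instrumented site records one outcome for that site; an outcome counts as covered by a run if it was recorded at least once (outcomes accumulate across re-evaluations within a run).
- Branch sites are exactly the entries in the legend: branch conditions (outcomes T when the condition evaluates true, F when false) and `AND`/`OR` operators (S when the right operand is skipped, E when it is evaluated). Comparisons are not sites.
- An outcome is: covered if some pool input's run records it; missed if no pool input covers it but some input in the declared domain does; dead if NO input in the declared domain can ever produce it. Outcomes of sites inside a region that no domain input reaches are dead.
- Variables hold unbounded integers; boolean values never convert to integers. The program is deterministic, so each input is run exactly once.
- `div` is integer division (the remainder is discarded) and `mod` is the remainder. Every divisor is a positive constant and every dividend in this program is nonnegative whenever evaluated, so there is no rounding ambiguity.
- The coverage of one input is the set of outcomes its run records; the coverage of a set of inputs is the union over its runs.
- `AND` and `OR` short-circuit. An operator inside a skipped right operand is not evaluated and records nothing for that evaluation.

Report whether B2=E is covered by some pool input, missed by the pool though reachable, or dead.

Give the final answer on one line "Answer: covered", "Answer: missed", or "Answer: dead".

B2=E is recorded by pool input(s) 1 -> covered

Answer: covered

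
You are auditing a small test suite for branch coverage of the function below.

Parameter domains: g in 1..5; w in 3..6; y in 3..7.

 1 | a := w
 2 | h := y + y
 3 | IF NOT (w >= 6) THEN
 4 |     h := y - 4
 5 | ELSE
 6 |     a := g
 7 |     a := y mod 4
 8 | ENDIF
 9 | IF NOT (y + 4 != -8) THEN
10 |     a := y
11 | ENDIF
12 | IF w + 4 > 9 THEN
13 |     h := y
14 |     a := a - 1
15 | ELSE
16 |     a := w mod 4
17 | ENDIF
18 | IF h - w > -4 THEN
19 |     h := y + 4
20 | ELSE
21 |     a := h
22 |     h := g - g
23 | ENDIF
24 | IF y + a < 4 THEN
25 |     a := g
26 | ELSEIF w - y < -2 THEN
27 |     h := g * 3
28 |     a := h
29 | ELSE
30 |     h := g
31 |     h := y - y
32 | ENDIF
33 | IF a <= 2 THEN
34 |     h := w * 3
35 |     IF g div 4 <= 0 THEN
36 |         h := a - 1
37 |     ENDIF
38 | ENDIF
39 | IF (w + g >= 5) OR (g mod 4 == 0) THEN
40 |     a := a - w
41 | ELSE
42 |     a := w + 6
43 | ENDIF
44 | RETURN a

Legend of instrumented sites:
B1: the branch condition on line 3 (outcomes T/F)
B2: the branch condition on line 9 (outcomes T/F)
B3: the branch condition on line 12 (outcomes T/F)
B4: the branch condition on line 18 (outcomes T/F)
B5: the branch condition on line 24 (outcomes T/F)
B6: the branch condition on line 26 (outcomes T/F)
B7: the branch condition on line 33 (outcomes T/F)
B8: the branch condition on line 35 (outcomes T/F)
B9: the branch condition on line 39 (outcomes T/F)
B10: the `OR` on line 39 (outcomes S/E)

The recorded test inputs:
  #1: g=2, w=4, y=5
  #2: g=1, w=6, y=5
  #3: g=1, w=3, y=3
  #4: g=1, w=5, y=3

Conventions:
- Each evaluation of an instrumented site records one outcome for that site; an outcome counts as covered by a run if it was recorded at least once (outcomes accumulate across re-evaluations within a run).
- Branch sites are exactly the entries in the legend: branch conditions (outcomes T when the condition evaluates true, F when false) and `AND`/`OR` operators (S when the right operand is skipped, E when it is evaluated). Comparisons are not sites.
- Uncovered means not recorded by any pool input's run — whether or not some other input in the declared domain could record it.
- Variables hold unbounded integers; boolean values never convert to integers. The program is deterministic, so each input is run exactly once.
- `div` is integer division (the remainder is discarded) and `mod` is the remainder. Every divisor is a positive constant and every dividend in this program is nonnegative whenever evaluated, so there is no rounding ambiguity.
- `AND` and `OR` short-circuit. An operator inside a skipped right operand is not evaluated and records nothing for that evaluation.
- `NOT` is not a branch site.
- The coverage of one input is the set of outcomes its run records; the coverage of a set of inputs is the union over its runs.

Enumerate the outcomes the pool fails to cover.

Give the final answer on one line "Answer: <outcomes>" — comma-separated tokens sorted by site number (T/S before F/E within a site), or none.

input #1 (g=2, w=4, y=5): covers B1=T, B2=F, B3=F, B4=T, B5=F, B6=F, B7=T, B8=T, B9=T, B10=S
input #2 (g=1, w=6, y=5): covers B1=F, B2=F, B3=T, B4=T, B5=F, B6=F, B7=T, B8=T, B9=T, B10=S
input #3 (g=1, w=3, y=3): covers B1=T, B2=F, B3=F, B4=F, B5=T, B7=T, B8=T, B9=F, B10=E
input #4 (g=1, w=5, y=3): covers B1=T, B2=F, B3=F, B4=F, B5=T, B7=T, B8=T, B9=T, B10=S
union over the pool: B1=T, B1=F, B2=F, B3=T, B3=F, B4=T, B4=F, B5=T, B5=F, B6=F, B7=T, B8=T, B9=T, B9=F, B10=S, B10=E
uncovered (4 of 20): B2=T, B6=T, B7=F, B8=F

Answer: B2=T, B6=T, B7=F, B8=F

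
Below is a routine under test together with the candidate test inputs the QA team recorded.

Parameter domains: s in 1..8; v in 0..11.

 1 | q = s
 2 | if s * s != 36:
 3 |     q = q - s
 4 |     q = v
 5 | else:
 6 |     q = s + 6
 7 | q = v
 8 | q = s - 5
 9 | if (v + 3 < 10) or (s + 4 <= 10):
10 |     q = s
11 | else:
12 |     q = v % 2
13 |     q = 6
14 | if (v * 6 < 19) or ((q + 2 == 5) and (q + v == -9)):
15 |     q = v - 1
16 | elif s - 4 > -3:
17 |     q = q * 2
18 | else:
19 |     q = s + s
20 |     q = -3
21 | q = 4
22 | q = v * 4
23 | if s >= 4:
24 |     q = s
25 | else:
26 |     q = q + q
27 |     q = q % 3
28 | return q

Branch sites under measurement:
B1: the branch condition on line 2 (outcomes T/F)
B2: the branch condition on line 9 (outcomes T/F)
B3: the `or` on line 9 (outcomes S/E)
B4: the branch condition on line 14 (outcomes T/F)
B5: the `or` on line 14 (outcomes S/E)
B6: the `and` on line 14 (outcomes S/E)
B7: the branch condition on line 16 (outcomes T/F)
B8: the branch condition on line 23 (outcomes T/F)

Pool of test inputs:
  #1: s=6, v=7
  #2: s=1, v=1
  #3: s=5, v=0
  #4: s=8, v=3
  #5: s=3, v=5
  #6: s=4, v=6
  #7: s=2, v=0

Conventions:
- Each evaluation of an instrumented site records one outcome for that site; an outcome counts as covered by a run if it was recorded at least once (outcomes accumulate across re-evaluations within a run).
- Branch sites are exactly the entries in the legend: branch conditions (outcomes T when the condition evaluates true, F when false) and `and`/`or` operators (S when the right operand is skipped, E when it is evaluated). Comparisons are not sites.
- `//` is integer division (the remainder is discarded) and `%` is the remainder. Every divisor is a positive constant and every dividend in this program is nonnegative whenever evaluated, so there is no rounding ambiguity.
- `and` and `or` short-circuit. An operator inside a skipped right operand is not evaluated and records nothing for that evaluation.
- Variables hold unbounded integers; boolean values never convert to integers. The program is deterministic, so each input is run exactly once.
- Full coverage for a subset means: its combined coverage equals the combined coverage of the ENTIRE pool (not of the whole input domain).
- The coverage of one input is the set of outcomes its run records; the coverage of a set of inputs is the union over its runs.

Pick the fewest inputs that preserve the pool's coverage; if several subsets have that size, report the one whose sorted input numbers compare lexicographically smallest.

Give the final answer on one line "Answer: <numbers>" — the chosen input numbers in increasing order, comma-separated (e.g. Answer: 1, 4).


test 1 (s=6, v=7) fires B1->F, B3->E, B2->T, B5->E, B6->S, B4->F, B7->T, B8->T; hits B1=F, B2=T, B3=E, B4=F, B5=E, B6=S, B7=T, B8=T
test 2 (s=1, v=1) fires B1->T, B3->S, B2->T, B5->S, B4->T, B8->F; hits B1=T, B2=T, B3=S, B4=T, B5=S, B8=F
test 3 (s=5, v=0) fires B1->T, B3->S, B2->T, B5->S, B4->T, B8->T; hits B1=T, B2=T, B3=S, B4=T, B5=S, B8=T
test 4 (s=8, v=3) fires B1->T, B3->S, B2->T, B5->S, B4->T, B8->T; hits B1=T, B2=T, B3=S, B4=T, B5=S, B8=T
test 5 (s=3, v=5) fires B1->T, B3->S, B2->T, B5->E, B6->E, B4->F, B7->T, B8->F; hits B1=T, B2=T, B3=S, B4=F, B5=E, B6=E, B7=T, B8=F
test 6 (s=4, v=6) fires B1->T, B3->S, B2->T, B5->E, B6->S, B4->F, B7->T, B8->T; hits B1=T, B2=T, B3=S, B4=F, B5=E, B6=S, B7=T, B8=T
test 7 (s=2, v=0) fires B1->T, B3->S, B2->T, B5->S, B4->T, B8->F; hits B1=T, B2=T, B3=S, B4=T, B5=S, B8=F
pool-wide coverage (14 outcomes): B1=T, B1=F, B2=T, B3=S, B3=E, B4=T, B4=F, B5=S, B5=E, B6=S, B6=E, B7=T, B8=T, B8=F
every size-1 subset falls short of the 14 outcomes (best: 8/14)
every size-2 subset falls short of the 14 outcomes (best: 13/14)
size 3: inputs {1, 2, 5} cover all 14 outcomes, and no lexicographically smaller subset of this size does
Answer: 1, 2, 5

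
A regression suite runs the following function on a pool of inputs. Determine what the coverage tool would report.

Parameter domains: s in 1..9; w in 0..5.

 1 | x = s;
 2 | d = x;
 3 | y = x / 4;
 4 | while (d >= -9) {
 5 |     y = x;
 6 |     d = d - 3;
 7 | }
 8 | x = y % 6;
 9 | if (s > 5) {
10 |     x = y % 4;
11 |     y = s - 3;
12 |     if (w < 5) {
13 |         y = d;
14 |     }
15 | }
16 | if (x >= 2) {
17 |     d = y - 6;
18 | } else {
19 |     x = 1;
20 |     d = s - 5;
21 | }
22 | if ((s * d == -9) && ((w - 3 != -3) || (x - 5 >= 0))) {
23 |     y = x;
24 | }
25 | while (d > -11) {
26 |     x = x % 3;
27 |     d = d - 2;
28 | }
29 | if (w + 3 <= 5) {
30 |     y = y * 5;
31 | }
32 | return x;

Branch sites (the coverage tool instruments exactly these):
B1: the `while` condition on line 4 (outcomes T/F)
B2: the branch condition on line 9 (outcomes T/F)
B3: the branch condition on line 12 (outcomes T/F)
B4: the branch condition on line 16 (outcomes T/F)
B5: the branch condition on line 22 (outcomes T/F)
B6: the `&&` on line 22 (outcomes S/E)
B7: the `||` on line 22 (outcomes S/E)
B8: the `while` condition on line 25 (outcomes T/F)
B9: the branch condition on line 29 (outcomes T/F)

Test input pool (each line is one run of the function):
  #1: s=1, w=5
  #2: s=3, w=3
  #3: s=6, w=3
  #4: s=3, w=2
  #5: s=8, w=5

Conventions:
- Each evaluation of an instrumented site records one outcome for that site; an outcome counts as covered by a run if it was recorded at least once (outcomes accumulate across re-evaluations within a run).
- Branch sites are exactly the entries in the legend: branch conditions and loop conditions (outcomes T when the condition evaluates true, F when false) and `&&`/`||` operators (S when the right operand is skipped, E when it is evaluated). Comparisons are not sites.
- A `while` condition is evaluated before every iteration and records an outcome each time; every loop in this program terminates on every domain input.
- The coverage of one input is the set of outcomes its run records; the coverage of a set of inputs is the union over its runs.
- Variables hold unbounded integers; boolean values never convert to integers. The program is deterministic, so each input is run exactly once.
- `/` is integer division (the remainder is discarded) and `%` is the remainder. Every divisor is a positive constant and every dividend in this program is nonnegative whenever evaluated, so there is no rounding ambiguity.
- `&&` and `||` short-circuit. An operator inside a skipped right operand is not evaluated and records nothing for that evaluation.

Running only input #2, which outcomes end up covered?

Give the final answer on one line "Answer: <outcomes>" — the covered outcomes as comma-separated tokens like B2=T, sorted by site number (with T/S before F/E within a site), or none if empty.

Simulating input #2 (s=3, w=3) step by step:
  B1->T, B1->T, B1->T, B1->T, B1->T, B1->F, B2->F, B4->T, B6->E, B7->S
  B5->T, B8->T, B8->T, B8->T, B8->T, B8->F, B9->F
deduplicating events, the covered set is: B1=T, B1=F, B2=F, B4=T, B5=T, B6=E, B7=S, B8=T, B8=F, B9=F

Answer: B1=T, B1=F, B2=F, B4=T, B5=T, B6=E, B7=S, B8=T, B8=F, B9=F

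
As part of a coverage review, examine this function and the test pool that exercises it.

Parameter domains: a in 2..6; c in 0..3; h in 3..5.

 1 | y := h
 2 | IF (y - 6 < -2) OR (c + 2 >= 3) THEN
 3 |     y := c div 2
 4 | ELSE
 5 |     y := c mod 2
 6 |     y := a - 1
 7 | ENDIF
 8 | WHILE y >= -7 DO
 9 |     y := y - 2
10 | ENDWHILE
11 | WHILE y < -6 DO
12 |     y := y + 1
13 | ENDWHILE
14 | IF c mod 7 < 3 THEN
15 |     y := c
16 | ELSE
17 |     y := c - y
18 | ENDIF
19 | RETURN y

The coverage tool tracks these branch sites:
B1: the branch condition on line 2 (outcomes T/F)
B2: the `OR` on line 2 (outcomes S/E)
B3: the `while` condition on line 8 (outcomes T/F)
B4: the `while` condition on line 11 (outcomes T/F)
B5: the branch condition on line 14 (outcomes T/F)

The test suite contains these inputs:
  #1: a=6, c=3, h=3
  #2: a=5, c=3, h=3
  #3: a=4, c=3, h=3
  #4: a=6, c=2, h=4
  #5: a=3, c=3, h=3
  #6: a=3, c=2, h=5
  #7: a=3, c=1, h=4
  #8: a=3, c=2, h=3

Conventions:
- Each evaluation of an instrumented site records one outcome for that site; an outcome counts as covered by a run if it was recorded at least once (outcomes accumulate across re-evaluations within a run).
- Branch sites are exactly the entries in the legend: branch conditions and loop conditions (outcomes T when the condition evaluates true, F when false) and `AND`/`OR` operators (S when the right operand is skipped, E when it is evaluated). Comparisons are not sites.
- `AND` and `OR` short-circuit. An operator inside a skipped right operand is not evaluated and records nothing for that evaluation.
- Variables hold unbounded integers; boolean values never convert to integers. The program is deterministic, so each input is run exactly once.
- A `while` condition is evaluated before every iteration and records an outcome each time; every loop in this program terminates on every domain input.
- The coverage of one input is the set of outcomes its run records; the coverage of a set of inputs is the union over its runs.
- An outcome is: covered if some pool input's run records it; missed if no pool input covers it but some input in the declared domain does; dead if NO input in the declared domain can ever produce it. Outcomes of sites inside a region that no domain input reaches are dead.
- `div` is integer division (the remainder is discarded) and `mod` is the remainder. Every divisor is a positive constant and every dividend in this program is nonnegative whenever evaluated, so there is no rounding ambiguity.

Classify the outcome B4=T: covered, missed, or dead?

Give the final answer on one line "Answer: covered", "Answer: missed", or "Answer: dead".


B4=T is recorded by pool input(s) 1, 2, 3, 4, 5, 6, 7, 8 -> covered
Answer: covered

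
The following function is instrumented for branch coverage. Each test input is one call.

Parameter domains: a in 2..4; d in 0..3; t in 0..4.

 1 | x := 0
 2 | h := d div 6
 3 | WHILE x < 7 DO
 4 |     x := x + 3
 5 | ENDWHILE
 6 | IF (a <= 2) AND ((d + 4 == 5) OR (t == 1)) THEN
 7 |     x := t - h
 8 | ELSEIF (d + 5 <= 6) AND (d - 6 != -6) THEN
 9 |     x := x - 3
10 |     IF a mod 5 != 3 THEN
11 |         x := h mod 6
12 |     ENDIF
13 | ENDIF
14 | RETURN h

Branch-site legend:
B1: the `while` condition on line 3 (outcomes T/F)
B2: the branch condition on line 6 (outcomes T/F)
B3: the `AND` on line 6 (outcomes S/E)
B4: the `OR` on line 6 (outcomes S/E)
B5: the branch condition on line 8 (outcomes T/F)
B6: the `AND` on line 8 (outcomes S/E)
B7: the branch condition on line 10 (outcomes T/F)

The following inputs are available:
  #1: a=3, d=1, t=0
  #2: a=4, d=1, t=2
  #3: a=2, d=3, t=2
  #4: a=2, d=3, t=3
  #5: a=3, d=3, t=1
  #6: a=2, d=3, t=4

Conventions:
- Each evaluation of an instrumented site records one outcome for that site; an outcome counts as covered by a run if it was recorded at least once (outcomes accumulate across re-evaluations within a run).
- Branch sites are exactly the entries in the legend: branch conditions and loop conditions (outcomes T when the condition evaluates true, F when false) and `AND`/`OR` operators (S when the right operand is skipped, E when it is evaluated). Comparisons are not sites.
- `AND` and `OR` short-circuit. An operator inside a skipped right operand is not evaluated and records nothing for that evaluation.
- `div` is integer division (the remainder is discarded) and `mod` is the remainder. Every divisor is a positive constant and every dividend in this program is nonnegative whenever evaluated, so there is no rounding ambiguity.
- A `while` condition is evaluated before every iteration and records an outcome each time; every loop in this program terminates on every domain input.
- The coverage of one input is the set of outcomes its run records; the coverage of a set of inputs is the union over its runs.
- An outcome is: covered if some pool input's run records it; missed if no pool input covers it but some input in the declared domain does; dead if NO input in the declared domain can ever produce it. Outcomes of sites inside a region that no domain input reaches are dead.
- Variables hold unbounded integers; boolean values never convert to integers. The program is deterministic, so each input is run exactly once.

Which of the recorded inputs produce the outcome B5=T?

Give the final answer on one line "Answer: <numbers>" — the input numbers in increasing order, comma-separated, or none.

input #1 (a=3, d=1, t=0): hits B5=T
input #2 (a=4, d=1, t=2): hits B5=T
input #3 (a=2, d=3, t=2): never hits B5=T
input #4 (a=2, d=3, t=3): never hits B5=T
input #5 (a=3, d=3, t=1): never hits B5=T
input #6 (a=2, d=3, t=4): never hits B5=T

Answer: 1, 2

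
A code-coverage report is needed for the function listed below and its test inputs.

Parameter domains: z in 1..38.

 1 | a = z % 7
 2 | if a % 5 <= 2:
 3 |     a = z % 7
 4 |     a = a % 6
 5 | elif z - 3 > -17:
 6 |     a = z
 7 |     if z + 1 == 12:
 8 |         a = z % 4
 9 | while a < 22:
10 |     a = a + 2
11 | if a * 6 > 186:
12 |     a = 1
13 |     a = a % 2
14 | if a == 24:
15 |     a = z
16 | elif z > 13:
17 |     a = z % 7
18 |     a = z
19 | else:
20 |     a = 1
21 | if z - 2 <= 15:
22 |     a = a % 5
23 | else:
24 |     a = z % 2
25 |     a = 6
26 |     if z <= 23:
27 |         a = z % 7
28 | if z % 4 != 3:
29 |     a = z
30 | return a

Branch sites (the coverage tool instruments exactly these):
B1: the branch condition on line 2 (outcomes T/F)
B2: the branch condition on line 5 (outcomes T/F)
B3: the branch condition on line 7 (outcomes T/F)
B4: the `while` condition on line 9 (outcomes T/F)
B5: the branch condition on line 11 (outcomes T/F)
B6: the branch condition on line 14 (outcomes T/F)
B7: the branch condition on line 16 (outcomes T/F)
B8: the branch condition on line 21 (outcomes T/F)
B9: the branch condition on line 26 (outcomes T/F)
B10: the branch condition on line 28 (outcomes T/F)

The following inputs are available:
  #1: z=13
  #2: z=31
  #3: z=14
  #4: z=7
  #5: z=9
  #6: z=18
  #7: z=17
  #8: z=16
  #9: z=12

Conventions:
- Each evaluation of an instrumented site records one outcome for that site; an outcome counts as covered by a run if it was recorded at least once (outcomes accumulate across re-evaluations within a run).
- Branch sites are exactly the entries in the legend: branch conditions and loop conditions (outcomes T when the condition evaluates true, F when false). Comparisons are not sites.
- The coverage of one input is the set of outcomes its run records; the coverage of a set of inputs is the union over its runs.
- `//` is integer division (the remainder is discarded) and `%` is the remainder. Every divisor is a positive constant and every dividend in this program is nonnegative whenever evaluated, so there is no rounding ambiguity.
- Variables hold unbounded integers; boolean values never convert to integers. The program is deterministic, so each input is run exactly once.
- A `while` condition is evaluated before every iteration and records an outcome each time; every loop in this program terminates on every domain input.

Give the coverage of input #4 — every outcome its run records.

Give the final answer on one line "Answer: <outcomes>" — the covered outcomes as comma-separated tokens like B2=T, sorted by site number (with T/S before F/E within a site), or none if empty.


Tracing the run of input #4 (z=7):
  B1->T, B4->T, B4->T, B4->T, B4->T, B4->T, B4->T, B4->T, B4->T, B4->T
  B4->T, B4->T, B4->F, B5->F, B6->F, B7->F, B8->T, B10->F
as a set, this run covers: B1=T, B4=T, B4=F, B5=F, B6=F, B7=F, B8=T, B10=F
Answer: B1=T, B4=T, B4=F, B5=F, B6=F, B7=F, B8=T, B10=F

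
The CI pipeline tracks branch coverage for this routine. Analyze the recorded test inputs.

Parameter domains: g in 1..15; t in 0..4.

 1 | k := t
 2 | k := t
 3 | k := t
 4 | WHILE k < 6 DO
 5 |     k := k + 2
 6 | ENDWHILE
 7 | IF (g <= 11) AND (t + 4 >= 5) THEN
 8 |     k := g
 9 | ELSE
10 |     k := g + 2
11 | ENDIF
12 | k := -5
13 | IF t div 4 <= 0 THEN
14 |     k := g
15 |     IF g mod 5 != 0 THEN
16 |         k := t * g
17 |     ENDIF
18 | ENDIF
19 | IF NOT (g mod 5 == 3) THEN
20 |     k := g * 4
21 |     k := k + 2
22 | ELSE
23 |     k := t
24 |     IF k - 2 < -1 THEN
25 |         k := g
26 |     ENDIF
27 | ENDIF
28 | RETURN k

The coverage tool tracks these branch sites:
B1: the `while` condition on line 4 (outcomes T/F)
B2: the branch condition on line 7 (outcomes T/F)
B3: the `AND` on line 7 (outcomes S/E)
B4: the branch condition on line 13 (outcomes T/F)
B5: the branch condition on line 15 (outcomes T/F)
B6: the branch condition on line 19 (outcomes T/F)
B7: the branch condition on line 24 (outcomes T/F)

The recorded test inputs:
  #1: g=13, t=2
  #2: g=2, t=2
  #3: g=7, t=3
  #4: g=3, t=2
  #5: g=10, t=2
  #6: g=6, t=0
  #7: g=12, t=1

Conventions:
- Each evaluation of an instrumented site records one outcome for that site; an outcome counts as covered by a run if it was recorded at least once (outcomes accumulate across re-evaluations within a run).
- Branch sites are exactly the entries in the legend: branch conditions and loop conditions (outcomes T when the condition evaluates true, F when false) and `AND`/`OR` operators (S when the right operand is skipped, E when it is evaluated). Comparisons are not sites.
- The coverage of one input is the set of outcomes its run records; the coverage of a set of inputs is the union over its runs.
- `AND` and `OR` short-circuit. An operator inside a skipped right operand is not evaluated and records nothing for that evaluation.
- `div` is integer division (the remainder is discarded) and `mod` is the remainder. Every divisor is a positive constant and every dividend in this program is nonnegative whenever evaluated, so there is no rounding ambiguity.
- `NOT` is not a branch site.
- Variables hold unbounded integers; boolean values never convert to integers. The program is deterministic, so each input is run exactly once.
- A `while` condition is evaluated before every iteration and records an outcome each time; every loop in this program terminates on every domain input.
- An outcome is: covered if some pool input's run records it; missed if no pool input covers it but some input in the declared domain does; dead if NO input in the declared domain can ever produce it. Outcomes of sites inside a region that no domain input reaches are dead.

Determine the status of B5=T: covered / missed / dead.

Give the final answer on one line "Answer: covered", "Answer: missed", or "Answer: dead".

B5=T is recorded by pool input(s) 1, 2, 3, 4, 6, 7 -> covered

Answer: covered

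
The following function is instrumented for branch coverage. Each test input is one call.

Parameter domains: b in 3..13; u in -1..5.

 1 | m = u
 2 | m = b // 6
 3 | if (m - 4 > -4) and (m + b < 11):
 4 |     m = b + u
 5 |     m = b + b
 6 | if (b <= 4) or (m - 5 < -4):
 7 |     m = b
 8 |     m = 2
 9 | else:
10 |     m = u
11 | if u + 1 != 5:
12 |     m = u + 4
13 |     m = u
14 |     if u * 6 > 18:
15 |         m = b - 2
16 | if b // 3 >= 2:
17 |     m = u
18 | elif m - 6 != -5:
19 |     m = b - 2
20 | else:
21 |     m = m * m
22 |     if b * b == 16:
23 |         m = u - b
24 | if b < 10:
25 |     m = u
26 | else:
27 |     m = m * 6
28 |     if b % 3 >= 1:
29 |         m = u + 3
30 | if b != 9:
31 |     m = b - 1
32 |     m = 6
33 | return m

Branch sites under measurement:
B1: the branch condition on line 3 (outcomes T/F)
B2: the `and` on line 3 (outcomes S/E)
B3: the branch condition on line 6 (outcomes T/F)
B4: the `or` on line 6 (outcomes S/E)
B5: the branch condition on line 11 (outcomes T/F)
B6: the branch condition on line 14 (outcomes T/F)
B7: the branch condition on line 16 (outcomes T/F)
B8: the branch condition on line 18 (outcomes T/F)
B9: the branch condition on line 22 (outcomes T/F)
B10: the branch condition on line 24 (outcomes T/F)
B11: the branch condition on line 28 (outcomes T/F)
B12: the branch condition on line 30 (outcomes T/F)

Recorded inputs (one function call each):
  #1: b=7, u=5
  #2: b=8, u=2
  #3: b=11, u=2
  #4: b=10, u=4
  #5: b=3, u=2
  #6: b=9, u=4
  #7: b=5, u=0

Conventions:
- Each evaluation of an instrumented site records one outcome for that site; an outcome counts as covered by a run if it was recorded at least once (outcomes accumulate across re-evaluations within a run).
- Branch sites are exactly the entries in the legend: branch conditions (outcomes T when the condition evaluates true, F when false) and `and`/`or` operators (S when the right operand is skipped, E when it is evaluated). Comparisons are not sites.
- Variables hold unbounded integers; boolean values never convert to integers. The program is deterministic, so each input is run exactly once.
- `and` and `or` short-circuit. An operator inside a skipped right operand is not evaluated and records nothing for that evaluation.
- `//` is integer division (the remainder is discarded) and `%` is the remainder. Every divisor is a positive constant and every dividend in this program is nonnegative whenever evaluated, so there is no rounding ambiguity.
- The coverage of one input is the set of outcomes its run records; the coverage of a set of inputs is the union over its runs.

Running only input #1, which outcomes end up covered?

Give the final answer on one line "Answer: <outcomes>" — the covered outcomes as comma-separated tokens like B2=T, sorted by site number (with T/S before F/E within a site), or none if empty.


Running input #1 (b=7, u=5), event by event:
  B2->E, B1->T, B4->E, B3->F, B5->T, B6->T, B7->T, B10->T, B12->T
as a set, this run covers: B1=T, B2=E, B3=F, B4=E, B5=T, B6=T, B7=T, B10=T, B12=T
Answer: B1=T, B2=E, B3=F, B4=E, B5=T, B6=T, B7=T, B10=T, B12=T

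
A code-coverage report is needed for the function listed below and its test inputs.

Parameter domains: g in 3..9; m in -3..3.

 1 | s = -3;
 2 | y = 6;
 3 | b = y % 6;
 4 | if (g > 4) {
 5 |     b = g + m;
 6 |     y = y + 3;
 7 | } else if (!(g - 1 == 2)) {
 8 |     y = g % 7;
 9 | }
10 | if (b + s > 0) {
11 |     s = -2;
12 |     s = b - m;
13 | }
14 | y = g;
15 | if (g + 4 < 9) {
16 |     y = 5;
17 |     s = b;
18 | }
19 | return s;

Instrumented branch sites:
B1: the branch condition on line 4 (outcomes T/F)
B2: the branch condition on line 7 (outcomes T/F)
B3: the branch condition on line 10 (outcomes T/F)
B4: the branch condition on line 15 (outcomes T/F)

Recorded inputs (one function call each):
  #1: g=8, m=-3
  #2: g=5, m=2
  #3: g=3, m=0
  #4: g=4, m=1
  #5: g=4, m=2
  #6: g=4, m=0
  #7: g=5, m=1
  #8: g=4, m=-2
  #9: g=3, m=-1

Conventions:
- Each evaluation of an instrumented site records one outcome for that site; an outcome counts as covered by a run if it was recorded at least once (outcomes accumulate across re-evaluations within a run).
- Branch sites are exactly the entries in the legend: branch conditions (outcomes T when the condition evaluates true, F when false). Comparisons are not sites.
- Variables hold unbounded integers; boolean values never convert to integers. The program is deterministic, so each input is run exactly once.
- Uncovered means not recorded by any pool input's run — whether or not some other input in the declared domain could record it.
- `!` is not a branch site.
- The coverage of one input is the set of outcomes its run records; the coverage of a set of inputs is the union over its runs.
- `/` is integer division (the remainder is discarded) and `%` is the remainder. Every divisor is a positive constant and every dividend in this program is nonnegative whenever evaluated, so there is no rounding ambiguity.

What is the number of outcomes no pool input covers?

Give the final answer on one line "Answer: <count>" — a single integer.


input #1 (g=8, m=-3): covers B1=T, B3=T, B4=F
input #2 (g=5, m=2): covers B1=T, B3=T, B4=F
input #3 (g=3, m=0): covers B1=F, B2=F, B3=F, B4=T
input #4 (g=4, m=1): covers B1=F, B2=T, B3=F, B4=T
input #5 (g=4, m=2): covers B1=F, B2=T, B3=F, B4=T
input #6 (g=4, m=0): covers B1=F, B2=T, B3=F, B4=T
input #7 (g=5, m=1): covers B1=T, B3=T, B4=F
input #8 (g=4, m=-2): covers B1=F, B2=T, B3=F, B4=T
input #9 (g=3, m=-1): covers B1=F, B2=F, B3=F, B4=T
union over the pool: B1=T, B1=F, B2=T, B2=F, B3=T, B3=F, B4=T, B4=F
uncovered (0 of 8): none
Answer: 0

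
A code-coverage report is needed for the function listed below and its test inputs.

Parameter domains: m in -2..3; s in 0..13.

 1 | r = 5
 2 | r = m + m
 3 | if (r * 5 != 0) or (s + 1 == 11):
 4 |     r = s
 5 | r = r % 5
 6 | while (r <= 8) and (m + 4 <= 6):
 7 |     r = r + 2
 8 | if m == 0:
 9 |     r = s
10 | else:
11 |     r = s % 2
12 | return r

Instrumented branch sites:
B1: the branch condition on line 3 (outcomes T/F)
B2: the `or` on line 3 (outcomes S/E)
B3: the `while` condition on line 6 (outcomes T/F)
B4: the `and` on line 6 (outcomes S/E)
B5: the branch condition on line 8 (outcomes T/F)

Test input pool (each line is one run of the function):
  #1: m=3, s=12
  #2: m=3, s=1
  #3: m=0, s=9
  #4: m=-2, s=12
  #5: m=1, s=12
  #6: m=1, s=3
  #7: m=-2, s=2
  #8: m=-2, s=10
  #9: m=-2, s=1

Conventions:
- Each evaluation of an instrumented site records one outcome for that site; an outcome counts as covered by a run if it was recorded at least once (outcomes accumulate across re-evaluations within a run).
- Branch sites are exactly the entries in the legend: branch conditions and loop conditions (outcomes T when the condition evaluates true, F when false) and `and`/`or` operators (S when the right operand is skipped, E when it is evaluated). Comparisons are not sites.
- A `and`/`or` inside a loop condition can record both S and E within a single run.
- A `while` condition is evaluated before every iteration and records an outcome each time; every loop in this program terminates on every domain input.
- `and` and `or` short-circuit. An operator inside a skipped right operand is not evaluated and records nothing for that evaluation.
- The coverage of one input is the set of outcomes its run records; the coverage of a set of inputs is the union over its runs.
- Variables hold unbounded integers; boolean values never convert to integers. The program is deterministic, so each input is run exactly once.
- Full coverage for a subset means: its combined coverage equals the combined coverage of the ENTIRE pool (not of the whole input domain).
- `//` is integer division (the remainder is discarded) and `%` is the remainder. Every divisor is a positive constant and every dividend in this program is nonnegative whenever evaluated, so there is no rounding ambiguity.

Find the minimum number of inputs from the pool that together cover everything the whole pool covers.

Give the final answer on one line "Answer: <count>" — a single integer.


#1 (m=3, s=12) -> covered: B1=T, B2=S, B3=F, B4=E, B5=F
#2 (m=3, s=1) -> covered: B1=T, B2=S, B3=F, B4=E, B5=F
#3 (m=0, s=9) -> covered: B1=F, B2=E, B3=T, B3=F, B4=S, B4=E, B5=T
#4 (m=-2, s=12) -> covered: B1=T, B2=S, B3=T, B3=F, B4=S, B4=E, B5=F
#5 (m=1, s=12) -> covered: B1=T, B2=S, B3=T, B3=F, B4=S, B4=E, B5=F
#6 (m=1, s=3) -> covered: B1=T, B2=S, B3=T, B3=F, B4=S, B4=E, B5=F
#7 (m=-2, s=2) -> covered: B1=T, B2=S, B3=T, B3=F, B4=S, B4=E, B5=F
#8 (m=-2, s=10) -> covered: B1=T, B2=S, B3=T, B3=F, B4=S, B4=E, B5=F
#9 (m=-2, s=1) -> covered: B1=T, B2=S, B3=T, B3=F, B4=S, B4=E, B5=F
pool-wide coverage (10 outcomes): B1=T, B1=F, B2=S, B2=E, B3=T, B3=F, B4=S, B4=E, B5=T, B5=F
every size-1 subset falls short of the 10 outcomes (best: 7/10)
inputs {1, 3} (size 2) cover everything; no size-2 subset with a lexicographically smaller index list covers all 10
Answer: 2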